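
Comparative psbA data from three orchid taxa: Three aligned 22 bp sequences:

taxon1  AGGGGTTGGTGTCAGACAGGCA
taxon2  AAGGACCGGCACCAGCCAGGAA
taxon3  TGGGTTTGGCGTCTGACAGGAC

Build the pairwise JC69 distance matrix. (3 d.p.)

d(taxon1,taxon2) = 0.591, d(taxon1,taxon3) = 0.339, d(taxon2,taxon3) = 0.699

taxon1–taxon2: 9/22 sites differ → p ≈ 0.409091, d = −0.75 ln(1 − 0.545455) = 0.591344 ≈ 0.591.
taxon1–taxon3: 6/22 sites differ → p ≈ 0.272727, d = −0.75 ln(1 − 0.363636) = 0.338988 ≈ 0.339.
taxon2–taxon3: 10/22 sites differ → p ≈ 0.454545, d = −0.75 ln(1 − 0.60606) = 0.698667 ≈ 0.699.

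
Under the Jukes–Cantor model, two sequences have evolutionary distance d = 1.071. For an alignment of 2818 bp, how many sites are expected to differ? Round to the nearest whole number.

Invert JC69: p = (3/4)(1 − e^(−4d/3)) = 0.75 × (1 − e^(-1.428)) = 0.75 × (1 − 0.239788) = 0.570159.
Expected differing sites = pL ≈ 0.570159 × 2818 = 1606.708062 ≈ 1607.

1607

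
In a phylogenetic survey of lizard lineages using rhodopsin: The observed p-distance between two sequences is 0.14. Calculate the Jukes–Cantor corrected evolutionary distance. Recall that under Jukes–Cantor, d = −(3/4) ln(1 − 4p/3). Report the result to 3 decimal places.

d = −(3/4) ln(1 − 4p/3) = −0.75 ln(1 − 0.186667) = −0.75 ln(0.813333)
  = −0.75 × (-0.206615) = 0.154961 substitutions/site.

0.155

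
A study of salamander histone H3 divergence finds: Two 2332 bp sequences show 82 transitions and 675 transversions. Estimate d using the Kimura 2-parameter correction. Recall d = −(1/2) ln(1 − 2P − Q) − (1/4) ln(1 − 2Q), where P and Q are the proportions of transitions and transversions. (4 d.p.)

0.4392

P = 82/2332 ≈ 0.035163 and Q = 675/2332 ≈ 0.289451.
Under the Kimura two-parameter model, d = −½ ln(1 − 2P − Q) − ¼ ln(1 − 2Q).
1 − 2P − Q = 0.640223, giving −½ ln(0.640223) = 0.222969.
1 − 2Q = 0.421098, giving −¼ ln(0.421098) = 0.216222.
d = 0.222969 + 0.216222 = 0.439191.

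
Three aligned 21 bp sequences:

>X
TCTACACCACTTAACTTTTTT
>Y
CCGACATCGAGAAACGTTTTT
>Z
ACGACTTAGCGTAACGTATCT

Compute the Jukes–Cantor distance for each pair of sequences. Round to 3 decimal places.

X–Y: 8/21 sites differ → p ≈ 0.380952, d = −0.75 ln(1 − 0.507936) = 0.531860 ≈ 0.532.
X–Z: 10/21 sites differ → p ≈ 0.47619, d = −0.75 ln(1 − 0.63492) = 0.755729 ≈ 0.756.
Y–Z: 7/21 sites differ → p ≈ 0.333333, d = −0.75 ln(1 − 0.444444) = 0.440839 ≈ 0.441.

d(X,Y) = 0.532, d(X,Z) = 0.756, d(Y,Z) = 0.441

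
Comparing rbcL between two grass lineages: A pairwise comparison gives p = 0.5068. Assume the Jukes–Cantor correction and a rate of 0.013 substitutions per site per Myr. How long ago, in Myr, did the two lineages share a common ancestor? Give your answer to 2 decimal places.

d = −(3/4) ln(1 − 4p/3) = −0.75 ln(1 − 0.675733) = −0.75 ln(0.324267)
  = −0.75 × (-1.126188) = 0.844641 substitutions/site.
Under a molecular clock d = 2μt, so t = d/(2μ) = 0.844641 / (2 × 0.013) = 32.49 Myr.

32.49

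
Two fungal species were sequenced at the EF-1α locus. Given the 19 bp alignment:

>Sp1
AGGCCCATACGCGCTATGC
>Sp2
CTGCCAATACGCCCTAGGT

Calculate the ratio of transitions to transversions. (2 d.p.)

0.20

Transitions are A↔G and C↔T; transversions are all other mismatches.
Transitions: 1. Transversions: 5.
R = 1/5 = 0.20.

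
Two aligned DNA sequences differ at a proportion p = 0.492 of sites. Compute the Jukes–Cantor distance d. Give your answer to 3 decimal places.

0.800

d = −(3/4) ln(1 − 4p/3) = −0.75 ln(1 − 0.656) = −0.75 ln(0.344)
  = −0.75 × (-1.067114) = 0.800336 substitutions/site.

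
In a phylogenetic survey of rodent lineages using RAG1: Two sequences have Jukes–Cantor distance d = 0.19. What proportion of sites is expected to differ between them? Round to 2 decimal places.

p = (3/4)(1 − e^(−4d/3)) = 0.75 × (1 − e^(-0.253333)) = 0.75 × (1 − 0.776209) = 0.167843.

0.17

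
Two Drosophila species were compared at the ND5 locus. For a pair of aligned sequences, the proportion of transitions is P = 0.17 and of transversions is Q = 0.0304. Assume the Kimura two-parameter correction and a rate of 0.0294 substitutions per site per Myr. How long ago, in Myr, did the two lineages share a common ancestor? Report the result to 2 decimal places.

Under the Kimura two-parameter model, d = −½ ln(1 − 2P − Q) − ¼ ln(1 − 2Q).
1 − 2P − Q = 0.6296, giving −½ ln(0.6296) = 0.231335.
1 − 2Q = 0.9392, giving −¼ ln(0.9392) = 0.015682.
d = 0.231335 + 0.015682 = 0.247017.
Under a molecular clock d = 2μt, so t = d/(2μ) = 0.247017 / (2 × 0.0294) = 4.20 Myr.

4.20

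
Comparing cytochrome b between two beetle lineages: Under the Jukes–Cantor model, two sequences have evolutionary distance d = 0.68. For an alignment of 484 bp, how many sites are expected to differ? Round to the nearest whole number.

Invert JC69: p = (3/4)(1 − e^(−4d/3)) = 0.75 × (1 − e^(-0.906667)) = 0.75 × (1 − 0.403868) = 0.447099.
Expected differing sites = pL ≈ 0.447099 × 484 = 216.395916 ≈ 216.

216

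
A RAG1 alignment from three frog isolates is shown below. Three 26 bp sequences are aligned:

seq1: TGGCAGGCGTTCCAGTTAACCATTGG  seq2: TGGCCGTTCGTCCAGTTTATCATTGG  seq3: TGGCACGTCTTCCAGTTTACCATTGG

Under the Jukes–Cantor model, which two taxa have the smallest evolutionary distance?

seq1–seq2: 7/26 differ, p = 0.269, d = 0.334.
seq1–seq3: 4/26 differ, p = 0.154, d = 0.172.
seq2–seq3: 5/26 differ, p = 0.192, d = 0.222.
The smallest distance is between seq1 and seq3.

seq1 and seq3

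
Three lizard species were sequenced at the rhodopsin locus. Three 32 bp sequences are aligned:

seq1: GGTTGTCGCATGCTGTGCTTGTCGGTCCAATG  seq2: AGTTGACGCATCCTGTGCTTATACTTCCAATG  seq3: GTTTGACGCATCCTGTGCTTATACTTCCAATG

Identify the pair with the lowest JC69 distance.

seq1–seq2: 7/32 differ, p = 0.219, d = 0.259.
seq1–seq3: 7/32 differ, p = 0.219, d = 0.259.
seq2–seq3: 2/32 differ, p = 0.063, d = 0.065.
The smallest distance is between seq2 and seq3.

seq2 and seq3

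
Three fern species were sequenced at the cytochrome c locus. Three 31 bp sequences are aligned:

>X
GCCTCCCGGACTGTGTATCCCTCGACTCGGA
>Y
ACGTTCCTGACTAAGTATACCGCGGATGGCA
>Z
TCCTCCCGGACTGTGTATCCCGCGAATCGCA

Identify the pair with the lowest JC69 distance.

X and Z

X–Y: 12/31 differ, p = 0.387, d = 0.544.
X–Z: 4/31 differ, p = 0.129, d = 0.142.
Y–Z: 9/31 differ, p = 0.290, d = 0.367.
The smallest distance is between X and Z.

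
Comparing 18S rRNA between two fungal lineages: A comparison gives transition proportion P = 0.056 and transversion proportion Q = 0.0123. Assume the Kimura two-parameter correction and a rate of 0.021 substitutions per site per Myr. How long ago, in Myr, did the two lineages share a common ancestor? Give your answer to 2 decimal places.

Under the Kimura two-parameter model, d = −½ ln(1 − 2P − Q) − ¼ ln(1 − 2Q).
1 − 2P − Q = 0.8757, giving −½ ln(0.8757) = 0.066366.
1 − 2Q = 0.9754, giving −¼ ln(0.9754) = 0.006227.
d = 0.066366 + 0.006227 = 0.072593.
Under a molecular clock d = 2μt, so t = d/(2μ) = 0.072593 / (2 × 0.021) = 1.73 Myr.

1.73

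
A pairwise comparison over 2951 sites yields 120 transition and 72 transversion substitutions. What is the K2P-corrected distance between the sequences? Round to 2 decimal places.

0.07

P = 120/2951 ≈ 0.040664 and Q = 72/2951 ≈ 0.024399.
Under the Kimura two-parameter model, d = −½ ln(1 − 2P − Q) − ¼ ln(1 − 2Q).
1 − 2P − Q = 0.894273, giving −½ ln(0.894273) = 0.055872.
1 − 2Q = 0.951202, giving −¼ ln(0.951202) = 0.012507.
d = 0.055872 + 0.012507 = 0.068379.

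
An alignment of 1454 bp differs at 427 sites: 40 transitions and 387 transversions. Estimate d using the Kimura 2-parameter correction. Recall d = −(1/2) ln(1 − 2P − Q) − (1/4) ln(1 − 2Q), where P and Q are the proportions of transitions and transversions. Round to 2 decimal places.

0.38

P = 40/1454 ≈ 0.02751 and Q = 387/1454 ≈ 0.266162.
Under the Kimura two-parameter model, d = −½ ln(1 − 2P − Q) − ¼ ln(1 − 2Q).
1 − 2P − Q = 0.678818, giving −½ ln(0.678818) = 0.193701.
1 − 2Q = 0.467676, giving −¼ ln(0.467676) = 0.189995.
d = 0.193701 + 0.189995 = 0.383696.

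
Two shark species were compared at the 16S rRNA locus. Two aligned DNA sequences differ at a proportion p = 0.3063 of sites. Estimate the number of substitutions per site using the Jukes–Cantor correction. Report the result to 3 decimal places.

0.394

d = −(3/4) ln(1 − 4p/3) = −0.75 ln(1 − 0.4084) = −0.75 ln(0.5916)
  = −0.75 × (-0.524925) = 0.393694 substitutions/site.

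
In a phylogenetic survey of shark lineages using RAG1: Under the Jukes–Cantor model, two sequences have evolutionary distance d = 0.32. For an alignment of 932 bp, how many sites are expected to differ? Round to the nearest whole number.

Invert JC69: p = (3/4)(1 − e^(−4d/3)) = 0.75 × (1 − e^(-0.426667)) = 0.75 × (1 − 0.652681) = 0.260489.
Expected differing sites = pL ≈ 0.260489 × 932 = 242.775748 ≈ 243.

243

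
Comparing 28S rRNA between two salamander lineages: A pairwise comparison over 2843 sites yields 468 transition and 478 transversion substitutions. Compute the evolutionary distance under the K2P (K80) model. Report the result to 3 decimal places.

P = 468/2843 ≈ 0.164615 and Q = 478/2843 ≈ 0.168132.
Under the Kimura two-parameter model, d = −½ ln(1 − 2P − Q) − ¼ ln(1 − 2Q).
1 − 2P − Q = 0.502638, giving −½ ln(0.502638) = 0.343943.
1 − 2Q = 0.663736, giving −¼ ln(0.663736) = 0.102468.
d = 0.343943 + 0.102468 = 0.446411.

0.446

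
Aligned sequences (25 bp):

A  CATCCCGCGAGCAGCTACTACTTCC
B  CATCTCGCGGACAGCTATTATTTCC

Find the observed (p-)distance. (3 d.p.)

0.200

The sequences differ at 5 of 25 positions (sites 5, 10, 11, 18, 21).
p = 5/25 = 0.200.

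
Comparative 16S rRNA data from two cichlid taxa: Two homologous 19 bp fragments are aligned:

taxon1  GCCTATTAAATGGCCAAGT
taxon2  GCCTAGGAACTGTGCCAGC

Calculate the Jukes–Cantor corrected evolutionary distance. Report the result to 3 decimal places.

The sequences differ at 7 of 19 sites (6, 7, 10, 13, 14, 16, 19), so p = 7/19 ≈ 0.368421.
d = −(3/4) ln(1 − 4p/3) = −0.75 ln(1 − 0.491228) = −0.75 ln(0.508772)
  = −0.75 × (-0.675755) = 0.506816 substitutions/site.

0.507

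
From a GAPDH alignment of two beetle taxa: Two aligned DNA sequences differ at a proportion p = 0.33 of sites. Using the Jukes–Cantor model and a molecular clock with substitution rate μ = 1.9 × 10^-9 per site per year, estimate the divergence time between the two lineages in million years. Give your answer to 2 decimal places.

d = −(3/4) ln(1 − 4p/3) = −0.75 ln(1 − 0.44) = −0.75 ln(0.56)
  = −0.75 × (-0.579818) = 0.434864 substitutions/site.
Under a molecular clock d = 2μt, so t = d/(2μ) = 0.434864 / (2 × 1.9 × 10^-9) = 114.44 million years.

114.44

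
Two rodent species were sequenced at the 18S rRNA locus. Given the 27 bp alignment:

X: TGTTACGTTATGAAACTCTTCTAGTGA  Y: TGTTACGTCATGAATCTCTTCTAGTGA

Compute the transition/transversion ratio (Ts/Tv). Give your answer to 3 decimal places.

Transitions are A↔G and C↔T; transversions are all other mismatches.
Transitions: 1. Transversions: 1.
R = 1/1 = 1.000.

1.000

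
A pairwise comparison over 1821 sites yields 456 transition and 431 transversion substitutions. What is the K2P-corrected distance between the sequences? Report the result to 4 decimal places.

0.8291

P = 456/1821 ≈ 0.250412 and Q = 431/1821 ≈ 0.236683.
Under the Kimura two-parameter model, d = −½ ln(1 − 2P − Q) − ¼ ln(1 − 2Q).
1 − 2P − Q = 0.262493, giving −½ ln(0.262493) = 0.668765.
1 − 2Q = 0.526634, giving −¼ ln(0.526634) = 0.160312.
d = 0.668765 + 0.160312 = 0.829077.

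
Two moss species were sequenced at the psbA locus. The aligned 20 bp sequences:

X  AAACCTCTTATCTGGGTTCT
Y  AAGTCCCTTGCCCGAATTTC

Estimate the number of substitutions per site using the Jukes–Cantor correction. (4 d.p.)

0.8240

The sequences differ at 10 of 20 sites (3, 4, 6, 10, 11, 13, 15, 16, 19, 20), so p = 10/20 = 0.5.
d = −(3/4) ln(1 − 4p/3) = −0.75 ln(1 − 0.666667) = −0.75 ln(0.333333)
  = −0.75 × (-1.098613) = 0.823960 substitutions/site.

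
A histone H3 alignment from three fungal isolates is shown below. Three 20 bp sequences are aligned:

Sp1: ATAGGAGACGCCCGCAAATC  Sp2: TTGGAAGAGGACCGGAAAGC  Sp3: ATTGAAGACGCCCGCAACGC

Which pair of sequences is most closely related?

Sp1–Sp2: 7/20 differ, p = 0.350, d = 0.471.
Sp1–Sp3: 4/20 differ, p = 0.200, d = 0.233.
Sp2–Sp3: 6/20 differ, p = 0.300, d = 0.383.
The smallest distance is between Sp1 and Sp3.

Sp1 and Sp3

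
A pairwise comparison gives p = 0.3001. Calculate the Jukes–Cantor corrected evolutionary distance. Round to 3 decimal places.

0.383

d = −(3/4) ln(1 − 4p/3) = −0.75 ln(1 − 0.400133) = −0.75 ln(0.599867)
  = −0.75 × (-0.511047) = 0.383285 substitutions/site.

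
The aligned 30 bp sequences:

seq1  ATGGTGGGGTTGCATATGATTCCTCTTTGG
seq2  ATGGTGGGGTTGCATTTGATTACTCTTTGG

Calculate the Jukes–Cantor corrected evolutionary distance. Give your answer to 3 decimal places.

The sequences differ at 2 of 30 sites (16, 22), so p = 2/30 ≈ 0.066667.
d = −(3/4) ln(1 − 4p/3) = −0.75 ln(1 − 0.088889) = −0.75 ln(0.911111)
  = −0.75 × (-0.093091) = 0.069818 substitutions/site.

0.070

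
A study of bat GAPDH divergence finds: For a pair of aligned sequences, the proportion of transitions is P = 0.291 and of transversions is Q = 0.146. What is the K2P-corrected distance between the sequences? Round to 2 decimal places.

0.74

Under the Kimura two-parameter model, d = −½ ln(1 − 2P − Q) − ¼ ln(1 − 2Q).
1 − 2P − Q = 0.272, giving −½ ln(0.272) = 0.650977.
1 − 2Q = 0.708, giving −¼ ln(0.708) = 0.086328.
d = 0.650977 + 0.086328 = 0.737305.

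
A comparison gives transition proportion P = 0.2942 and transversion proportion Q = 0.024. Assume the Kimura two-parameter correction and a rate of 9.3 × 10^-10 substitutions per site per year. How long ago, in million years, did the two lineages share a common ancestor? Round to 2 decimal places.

261.39

Under the Kimura two-parameter model, d = −½ ln(1 − 2P − Q) − ¼ ln(1 − 2Q).
1 − 2P − Q = 0.3876, giving −½ ln(0.3876) = 0.473891.
1 − 2Q = 0.952, giving −¼ ln(0.952) = 0.012298.
d = 0.473891 + 0.012298 = 0.486189.
Under a molecular clock d = 2μt, so t = d/(2μ) = 0.486189 / (2 × 9.3 × 10^-10) = 261.39 million years.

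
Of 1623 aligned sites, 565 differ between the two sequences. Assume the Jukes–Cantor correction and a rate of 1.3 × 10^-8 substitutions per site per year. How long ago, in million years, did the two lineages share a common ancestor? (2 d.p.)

p = 565/1623 ≈ 0.348121.
d = −(3/4) ln(1 − 4p/3) = −0.75 ln(1 − 0.464161) = −0.75 ln(0.535839)
  = −0.75 × (-0.623922) = 0.467942 substitutions/site.
Under a molecular clock d = 2μt, so t = d/(2μ) = 0.467942 / (2 × 1.3 × 10^-8) = 18.00 million years.

18.00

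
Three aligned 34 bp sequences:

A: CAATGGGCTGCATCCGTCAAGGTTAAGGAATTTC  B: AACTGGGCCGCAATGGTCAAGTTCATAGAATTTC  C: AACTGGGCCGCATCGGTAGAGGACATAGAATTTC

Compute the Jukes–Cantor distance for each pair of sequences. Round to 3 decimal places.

d(A,B) = 0.373, d(A,C) = 0.373, d(B,C) = 0.201

A–B: 10/34 sites differ → p ≈ 0.294118, d = −0.75 ln(1 − 0.392157) = 0.373379 ≈ 0.373.
A–C: 10/34 sites differ → p ≈ 0.294118, d = −0.75 ln(1 − 0.392157) = 0.373379 ≈ 0.373.
B–C: 6/34 sites differ → p ≈ 0.176471, d = −0.75 ln(1 − 0.235295) = 0.201199 ≈ 0.201.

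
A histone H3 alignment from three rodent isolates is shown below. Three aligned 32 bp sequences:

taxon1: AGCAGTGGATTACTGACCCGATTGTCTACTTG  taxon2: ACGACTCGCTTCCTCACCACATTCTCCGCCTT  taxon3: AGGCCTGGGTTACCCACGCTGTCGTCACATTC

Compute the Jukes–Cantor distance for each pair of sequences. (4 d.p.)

taxon1–taxon2: 14/32 sites differ → p = 0.4375, d = −0.75 ln(1 − 0.583333) = 0.656601 ≈ 0.6566.
taxon1–taxon3: 14/32 sites differ → p = 0.4375, d = −0.75 ln(1 − 0.583333) = 0.656601 ≈ 0.6566.
taxon2–taxon3: 17/32 sites differ → p = 0.53125, d = −0.75 ln(1 − 0.708333) = 0.924107 ≈ 0.9241.

d(taxon1,taxon2) = 0.6566, d(taxon1,taxon3) = 0.6566, d(taxon2,taxon3) = 0.9241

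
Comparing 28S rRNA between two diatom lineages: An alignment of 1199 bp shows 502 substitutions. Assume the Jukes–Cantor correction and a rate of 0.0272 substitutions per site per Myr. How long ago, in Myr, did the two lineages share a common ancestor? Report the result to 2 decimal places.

p = 502/1199 ≈ 0.418682.
d = −(3/4) ln(1 − 4p/3) = −0.75 ln(1 − 0.558243) = −0.75 ln(0.441757)
  = −0.75 × (-0.816995) = 0.612746 substitutions/site.
Under a molecular clock d = 2μt, so t = d/(2μ) = 0.612746 / (2 × 0.0272) = 11.26 Myr.

11.26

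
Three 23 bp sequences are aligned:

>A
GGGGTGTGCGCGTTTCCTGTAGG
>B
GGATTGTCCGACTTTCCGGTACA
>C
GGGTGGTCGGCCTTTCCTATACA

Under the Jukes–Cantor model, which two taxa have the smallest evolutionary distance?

B and C

A–B: 8/23 differ, p = 0.348, d = 0.467.
A–C: 8/23 differ, p = 0.348, d = 0.467.
B–C: 6/23 differ, p = 0.261, d = 0.321.
The smallest distance is between B and C.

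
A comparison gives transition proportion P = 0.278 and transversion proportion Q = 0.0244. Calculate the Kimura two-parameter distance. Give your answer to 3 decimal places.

Under the Kimura two-parameter model, d = −½ ln(1 − 2P − Q) − ¼ ln(1 − 2Q).
1 − 2P − Q = 0.4196, giving −½ ln(0.4196) = 0.434227.
1 − 2Q = 0.9512, giving −¼ ln(0.9512) = 0.012508.
d = 0.434227 + 0.012508 = 0.446735.

0.447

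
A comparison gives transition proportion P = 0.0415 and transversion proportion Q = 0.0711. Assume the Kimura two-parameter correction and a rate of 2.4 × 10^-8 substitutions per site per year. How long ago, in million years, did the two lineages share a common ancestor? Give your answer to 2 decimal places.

Under the Kimura two-parameter model, d = −½ ln(1 − 2P − Q) − ¼ ln(1 − 2Q).
1 − 2P − Q = 0.8459, giving −½ ln(0.8459) = 0.083677.
1 − 2Q = 0.8578, giving −¼ ln(0.8578) = 0.038346.
d = 0.083677 + 0.038346 = 0.122023.
Under a molecular clock d = 2μt, so t = d/(2μ) = 0.122023 / (2 × 2.4 × 10^-8) = 2.54 million years.

2.54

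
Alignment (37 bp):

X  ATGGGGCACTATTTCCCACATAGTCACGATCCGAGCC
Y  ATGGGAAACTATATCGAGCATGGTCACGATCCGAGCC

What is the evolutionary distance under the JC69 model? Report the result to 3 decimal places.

The sequences differ at 7 of 37 sites (6, 7, 13, 16, 17, 18, 22), so p = 7/37 ≈ 0.189189.
d = −(3/4) ln(1 − 4p/3) = −0.75 ln(1 − 0.252252) = −0.75 ln(0.747748)
  = −0.75 × (-0.290689) = 0.218017 substitutions/site.

0.218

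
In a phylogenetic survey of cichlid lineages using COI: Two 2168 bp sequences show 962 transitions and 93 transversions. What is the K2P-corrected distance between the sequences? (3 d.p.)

P = 962/2168 ≈ 0.443727 and Q = 93/2168 ≈ 0.042897.
Under the Kimura two-parameter model, d = −½ ln(1 − 2P − Q) − ¼ ln(1 − 2Q).
1 − 2P − Q = 0.069649, giving −½ ln(0.069649) = 1.332143.
1 − 2Q = 0.914206, giving −¼ ln(0.914206) = 0.022425.
d = 1.332143 + 0.022425 = 1.354568.

1.355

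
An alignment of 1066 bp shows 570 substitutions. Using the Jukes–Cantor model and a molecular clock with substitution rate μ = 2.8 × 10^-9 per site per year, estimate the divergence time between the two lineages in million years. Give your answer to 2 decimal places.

167.15

p = 570/1066 ≈ 0.534709.
d = −(3/4) ln(1 − 4p/3) = −0.75 ln(1 − 0.712945) = −0.75 ln(0.287055)
  = −0.75 × (-1.248081) = 0.936061 substitutions/site.
Under a molecular clock d = 2μt, so t = d/(2μ) = 0.936061 / (2 × 2.8 × 10^-9) = 167.15 million years.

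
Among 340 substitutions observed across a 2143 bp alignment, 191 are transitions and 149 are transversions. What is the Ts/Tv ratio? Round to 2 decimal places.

R = 191/149 = 1.281879… ≈ 1.28 (to 2 d.p.).

1.28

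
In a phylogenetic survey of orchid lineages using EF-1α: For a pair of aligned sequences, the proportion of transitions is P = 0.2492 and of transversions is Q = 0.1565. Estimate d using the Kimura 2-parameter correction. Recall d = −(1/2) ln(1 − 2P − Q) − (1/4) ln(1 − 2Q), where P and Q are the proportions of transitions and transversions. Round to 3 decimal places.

0.626

Under the Kimura two-parameter model, d = −½ ln(1 − 2P − Q) − ¼ ln(1 − 2Q).
1 − 2P − Q = 0.3451, giving −½ ln(0.3451) = 0.531961.
1 − 2Q = 0.687, giving −¼ ln(0.687) = 0.093855.
d = 0.531961 + 0.093855 = 0.625816.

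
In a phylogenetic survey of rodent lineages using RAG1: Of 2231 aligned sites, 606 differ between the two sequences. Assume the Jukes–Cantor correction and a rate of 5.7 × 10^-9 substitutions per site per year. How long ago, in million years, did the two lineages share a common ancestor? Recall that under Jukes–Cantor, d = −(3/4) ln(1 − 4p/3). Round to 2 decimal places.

29.58

p = 606/2231 ≈ 0.271627.
d = −(3/4) ln(1 − 4p/3) = −0.75 ln(1 − 0.362169) = −0.75 ln(0.637831)
  = −0.75 × (-0.449682) = 0.337262 substitutions/site.
Under a molecular clock d = 2μt, so t = d/(2μ) = 0.337262 / (2 × 5.7 × 10^-9) = 29.58 million years.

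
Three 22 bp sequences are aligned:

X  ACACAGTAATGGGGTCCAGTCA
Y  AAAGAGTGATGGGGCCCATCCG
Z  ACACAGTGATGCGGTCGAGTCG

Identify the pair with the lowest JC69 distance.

X and Z

X–Y: 7/22 differ, p = 0.318, d = 0.414.
X–Z: 4/22 differ, p = 0.182, d = 0.208.
Y–Z: 7/22 differ, p = 0.318, d = 0.414.
The smallest distance is between X and Z.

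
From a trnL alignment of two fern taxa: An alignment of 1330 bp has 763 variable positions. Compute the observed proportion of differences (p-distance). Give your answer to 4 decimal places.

0.5737

p = 763/1330 = 0.573684… ≈ 0.5737 (to 4 d.p.).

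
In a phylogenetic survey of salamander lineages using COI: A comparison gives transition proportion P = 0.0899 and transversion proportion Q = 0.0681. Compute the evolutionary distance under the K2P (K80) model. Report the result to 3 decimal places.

0.179

Under the Kimura two-parameter model, d = −½ ln(1 − 2P − Q) − ¼ ln(1 − 2Q).
1 − 2P − Q = 0.7521, giving −½ ln(0.7521) = 0.142443.
1 − 2Q = 0.8638, giving −¼ ln(0.8638) = 0.036604.
d = 0.142443 + 0.036604 = 0.179047.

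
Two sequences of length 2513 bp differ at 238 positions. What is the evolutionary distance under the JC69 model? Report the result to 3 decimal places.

p = 238/2513 ≈ 0.094708.
d = −(3/4) ln(1 − 4p/3) = −0.75 ln(1 − 0.126277) = −0.75 ln(0.873723)
  = −0.75 × (-0.134992) = 0.101244 substitutions/site.

0.101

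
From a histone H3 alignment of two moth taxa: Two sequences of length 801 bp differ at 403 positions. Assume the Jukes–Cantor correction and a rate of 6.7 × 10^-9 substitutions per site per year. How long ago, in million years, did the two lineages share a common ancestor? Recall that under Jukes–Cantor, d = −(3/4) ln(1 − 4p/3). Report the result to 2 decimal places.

p = 403/801 ≈ 0.503121.
d = −(3/4) ln(1 − 4p/3) = −0.75 ln(1 − 0.670828) = −0.75 ln(0.329172)
  = −0.75 × (-1.111175) = 0.833381 substitutions/site.
Under a molecular clock d = 2μt, so t = d/(2μ) = 0.833381 / (2 × 6.7 × 10^-9) = 62.19 million years.

62.19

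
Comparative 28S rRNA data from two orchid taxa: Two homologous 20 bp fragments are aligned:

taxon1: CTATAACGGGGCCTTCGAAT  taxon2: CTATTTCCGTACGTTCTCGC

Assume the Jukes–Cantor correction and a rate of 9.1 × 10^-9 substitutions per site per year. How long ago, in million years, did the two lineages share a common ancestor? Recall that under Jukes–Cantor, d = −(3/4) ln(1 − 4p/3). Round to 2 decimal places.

The sequences differ at 10 of 20 sites (5, 6, 8, 10, 11, 13, 17, 18, 19, 20), so p = 10/20 = 0.5.
d = −(3/4) ln(1 − 4p/3) = −0.75 ln(1 − 0.666667) = −0.75 ln(0.333333)
  = −0.75 × (-1.098613) = 0.823960 substitutions/site.
Under a molecular clock d = 2μt, so t = d/(2μ) = 0.823960 / (2 × 9.1 × 10^-9) = 45.27 million years.

45.27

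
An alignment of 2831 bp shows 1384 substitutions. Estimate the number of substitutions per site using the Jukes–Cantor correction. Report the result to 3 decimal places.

0.791

p = 1384/2831 ≈ 0.488873.
d = −(3/4) ln(1 − 4p/3) = −0.75 ln(1 − 0.651831) = −0.75 ln(0.348169)
  = −0.75 × (-1.055067) = 0.791300 substitutions/site.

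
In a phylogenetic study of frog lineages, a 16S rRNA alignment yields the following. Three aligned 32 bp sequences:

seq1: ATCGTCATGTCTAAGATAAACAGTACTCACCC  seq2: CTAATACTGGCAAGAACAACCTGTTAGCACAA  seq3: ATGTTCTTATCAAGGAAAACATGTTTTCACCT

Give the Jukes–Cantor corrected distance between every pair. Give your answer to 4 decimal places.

d(seq1,seq2) = 0.9241, d(seq1,seq3) = 0.5851, d(seq2,seq3) = 0.6566

seq1–seq2: 17/32 sites differ → p = 0.53125, d = −0.75 ln(1 − 0.708333) = 0.924107 ≈ 0.9241.
seq1–seq3: 13/32 sites differ → p = 0.40625, d = −0.75 ln(1 − 0.541667) = 0.585119 ≈ 0.5851.
seq2–seq3: 14/32 sites differ → p = 0.4375, d = −0.75 ln(1 − 0.583333) = 0.656601 ≈ 0.6566.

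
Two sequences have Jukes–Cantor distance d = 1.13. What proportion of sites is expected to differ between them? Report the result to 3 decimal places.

p = (3/4)(1 − e^(−4d/3)) = 0.75 × (1 − e^(-1.506667)) = 0.75 × (1 − 0.221647) = 0.583765.

0.584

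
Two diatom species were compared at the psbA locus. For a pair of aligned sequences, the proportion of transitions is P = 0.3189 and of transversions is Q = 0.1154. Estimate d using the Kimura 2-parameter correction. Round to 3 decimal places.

Under the Kimura two-parameter model, d = −½ ln(1 − 2P − Q) − ¼ ln(1 − 2Q).
1 − 2P − Q = 0.2468, giving −½ ln(0.2468) = 0.699588.
1 − 2Q = 0.7692, giving −¼ ln(0.7692) = 0.065601.
d = 0.699588 + 0.065601 = 0.765189.

0.765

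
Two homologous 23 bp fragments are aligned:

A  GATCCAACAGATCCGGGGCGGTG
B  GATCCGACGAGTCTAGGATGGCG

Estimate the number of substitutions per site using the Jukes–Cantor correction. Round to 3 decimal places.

The sequences differ at 9 of 23 sites (6, 9, 10, 11, 14, 15, 18, 19, 22), so p = 9/23 ≈ 0.391304.
d = −(3/4) ln(1 − 4p/3) = −0.75 ln(1 − 0.521739) = −0.75 ln(0.478261)
  = −0.75 × (-0.737599) = 0.553199 substitutions/site.

0.553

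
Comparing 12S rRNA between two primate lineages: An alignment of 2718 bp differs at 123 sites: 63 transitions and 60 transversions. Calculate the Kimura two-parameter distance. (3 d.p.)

P = 63/2718 ≈ 0.023179 and Q = 60/2718 ≈ 0.022075.
Under the Kimura two-parameter model, d = −½ ln(1 − 2P − Q) − ¼ ln(1 − 2Q).
1 − 2P − Q = 0.931567, giving −½ ln(0.931567) = 0.035444.
1 − 2Q = 0.95585, giving −¼ ln(0.95585) = 0.011289.
d = 0.035444 + 0.011289 = 0.046733.

0.047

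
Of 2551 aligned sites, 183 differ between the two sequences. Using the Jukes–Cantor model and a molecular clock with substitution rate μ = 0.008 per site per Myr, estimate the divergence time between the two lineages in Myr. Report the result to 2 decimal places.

p = 183/2551 ≈ 0.071737.
d = −(3/4) ln(1 − 4p/3) = −0.75 ln(1 − 0.095649) = −0.75 ln(0.904351)
  = −0.75 × (-0.100538) = 0.075404 substitutions/site.
Under a molecular clock d = 2μt, so t = d/(2μ) = 0.075404 / (2 × 0.008) = 4.71 Myr.

4.71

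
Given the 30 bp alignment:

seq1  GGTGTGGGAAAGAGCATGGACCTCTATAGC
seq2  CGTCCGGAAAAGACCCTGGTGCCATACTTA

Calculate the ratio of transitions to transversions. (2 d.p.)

Transitions are A↔G and C↔T; transversions are all other mismatches.
Transitions: 4. Transversions: 10.
R = 4/10 = 0.40.

0.40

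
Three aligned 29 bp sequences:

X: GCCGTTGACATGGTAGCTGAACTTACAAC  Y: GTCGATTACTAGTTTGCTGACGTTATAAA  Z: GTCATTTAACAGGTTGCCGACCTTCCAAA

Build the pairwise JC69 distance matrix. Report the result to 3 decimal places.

X–Y: 11/29 sites differ → p ≈ 0.37931, d = −0.75 ln(1 − 0.505747) = 0.528531 ≈ 0.529.
X–Z: 11/29 sites differ → p ≈ 0.37931, d = −0.75 ln(1 − 0.505747) = 0.528531 ≈ 0.529.
Y–Z: 9/29 sites differ → p ≈ 0.310345, d = −0.75 ln(1 − 0.413793) = 0.400562 ≈ 0.401.

d(X,Y) = 0.529, d(X,Z) = 0.529, d(Y,Z) = 0.401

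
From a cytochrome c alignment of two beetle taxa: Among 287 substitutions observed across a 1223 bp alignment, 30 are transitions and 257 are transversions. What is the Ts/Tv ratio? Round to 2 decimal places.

R = 30/257 = 0.116731… ≈ 0.12 (to 2 d.p.).

0.12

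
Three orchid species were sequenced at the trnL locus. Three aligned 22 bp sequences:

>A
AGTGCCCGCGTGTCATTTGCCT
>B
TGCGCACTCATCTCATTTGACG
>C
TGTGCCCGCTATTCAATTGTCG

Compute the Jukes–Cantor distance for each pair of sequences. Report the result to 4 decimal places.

A–B: 8/22 sites differ → p ≈ 0.363636, d = −0.75 ln(1 − 0.484848) = 0.497470 ≈ 0.4975.
A–C: 7/22 sites differ → p ≈ 0.318182, d = −0.75 ln(1 − 0.424243) = 0.414052 ≈ 0.4141.
B–C: 8/22 sites differ → p ≈ 0.363636, d = −0.75 ln(1 − 0.484848) = 0.497470 ≈ 0.4975.

d(A,B) = 0.4975, d(A,C) = 0.4141, d(B,C) = 0.4975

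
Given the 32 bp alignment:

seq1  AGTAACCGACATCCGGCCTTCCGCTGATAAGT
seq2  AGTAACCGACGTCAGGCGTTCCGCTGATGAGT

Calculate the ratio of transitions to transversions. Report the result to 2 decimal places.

1.00

Transitions are A↔G and C↔T; transversions are all other mismatches.
Transitions: 2. Transversions: 2.
R = 2/2 = 1.00.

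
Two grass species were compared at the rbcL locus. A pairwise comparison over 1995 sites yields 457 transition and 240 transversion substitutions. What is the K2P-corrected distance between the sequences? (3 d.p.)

P = 457/1995 ≈ 0.229073 and Q = 240/1995 ≈ 0.120301.
Under the Kimura two-parameter model, d = −½ ln(1 − 2P − Q) − ¼ ln(1 − 2Q).
1 − 2P − Q = 0.421553, giving −½ ln(0.421553) = 0.431905.
1 − 2Q = 0.759398, giving −¼ ln(0.759398) = 0.068807.
d = 0.431905 + 0.068807 = 0.500712.

0.501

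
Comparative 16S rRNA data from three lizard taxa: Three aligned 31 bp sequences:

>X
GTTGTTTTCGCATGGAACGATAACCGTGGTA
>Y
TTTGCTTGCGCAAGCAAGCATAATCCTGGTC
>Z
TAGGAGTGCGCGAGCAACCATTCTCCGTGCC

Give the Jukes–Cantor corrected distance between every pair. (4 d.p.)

d(X,Y) = 0.4217, d(X,Z) = 1.1161, d(Y,Z) = 0.4806

X–Y: 10/31 sites differ → p ≈ 0.322581, d = −0.75 ln(1 − 0.430108) = 0.421731 ≈ 0.4217.
X–Z: 18/31 sites differ → p ≈ 0.580645, d = −0.75 ln(1 − 0.774193) = 1.116056 ≈ 1.1161.
Y–Z: 11/31 sites differ → p ≈ 0.354839, d = −0.75 ln(1 − 0.473119) = 0.480585 ≈ 0.4806.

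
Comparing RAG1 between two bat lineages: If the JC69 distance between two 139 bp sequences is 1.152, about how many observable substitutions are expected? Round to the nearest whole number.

Invert JC69: p = (3/4)(1 − e^(−4d/3)) = 0.75 × (1 − e^(-1.536)) = 0.75 × (1 − 0.215240) = 0.588570.
Expected differing sites = pL ≈ 0.588570 × 139 = 81.81123 ≈ 82.

82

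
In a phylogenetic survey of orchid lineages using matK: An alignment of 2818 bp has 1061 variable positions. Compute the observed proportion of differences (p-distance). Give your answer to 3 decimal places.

p = 1061/2818 = 0.376508… ≈ 0.377 (to 3 d.p.).

0.377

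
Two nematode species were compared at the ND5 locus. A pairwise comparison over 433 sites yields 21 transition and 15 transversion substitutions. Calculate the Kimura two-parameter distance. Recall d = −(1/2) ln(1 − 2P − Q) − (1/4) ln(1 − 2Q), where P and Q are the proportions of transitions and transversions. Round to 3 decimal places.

P = 21/433 ≈ 0.048499 and Q = 15/433 ≈ 0.034642.
Under the Kimura two-parameter model, d = −½ ln(1 − 2P − Q) − ¼ ln(1 − 2Q).
1 − 2P − Q = 0.86836, giving −½ ln(0.86836) = 0.070574.
1 − 2Q = 0.930716, giving −¼ ln(0.930716) = 0.017950.
d = 0.070574 + 0.017950 = 0.088524.

0.089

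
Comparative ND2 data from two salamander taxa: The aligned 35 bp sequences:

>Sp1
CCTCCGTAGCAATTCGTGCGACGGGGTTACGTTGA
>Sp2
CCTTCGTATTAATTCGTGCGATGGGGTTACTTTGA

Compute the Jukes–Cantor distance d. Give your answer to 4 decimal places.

The sequences differ at 5 of 35 sites (4, 9, 10, 22, 31), so p = 5/35 ≈ 0.142857.
d = −(3/4) ln(1 − 4p/3) = −0.75 ln(1 − 0.190476) = −0.75 ln(0.809524)
  = −0.75 × (-0.211309) = 0.158482 substitutions/site.

0.1585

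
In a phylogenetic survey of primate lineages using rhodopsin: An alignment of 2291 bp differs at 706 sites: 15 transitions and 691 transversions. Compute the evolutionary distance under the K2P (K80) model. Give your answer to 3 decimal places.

P = 15/2291 ≈ 0.006547 and Q = 691/2291 ≈ 0.301615.
Under the Kimura two-parameter model, d = −½ ln(1 − 2P − Q) − ¼ ln(1 − 2Q).
1 − 2P − Q = 0.685291, giving −½ ln(0.685291) = 0.188956.
1 − 2Q = 0.39677, giving −¼ ln(0.39677) = 0.231100.
d = 0.188956 + 0.231100 = 0.420056.

0.420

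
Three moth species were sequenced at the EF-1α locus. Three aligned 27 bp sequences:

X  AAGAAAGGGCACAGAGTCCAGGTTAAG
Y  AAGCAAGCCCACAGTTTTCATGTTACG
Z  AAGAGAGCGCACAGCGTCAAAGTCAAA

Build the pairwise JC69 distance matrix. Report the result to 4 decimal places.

X–Y: 8/27 sites differ → p ≈ 0.296296, d = −0.75 ln(1 − 0.395061) = 0.376971 ≈ 0.3770.
X–Z: 7/27 sites differ → p ≈ 0.259259, d = −0.75 ln(1 − 0.345679) = 0.318118 ≈ 0.3181.
Y–Z: 11/27 sites differ → p ≈ 0.407407, d = −0.75 ln(1 − 0.543209) = 0.587647 ≈ 0.5876.

d(X,Y) = 0.3770, d(X,Z) = 0.3181, d(Y,Z) = 0.5876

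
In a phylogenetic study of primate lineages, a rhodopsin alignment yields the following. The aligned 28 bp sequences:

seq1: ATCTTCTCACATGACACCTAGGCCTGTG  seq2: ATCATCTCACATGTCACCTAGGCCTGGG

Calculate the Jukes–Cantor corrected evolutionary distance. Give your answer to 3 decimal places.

0.116

The sequences differ at 3 of 28 sites (4, 14, 27), so p = 3/28 ≈ 0.107143.
d = −(3/4) ln(1 − 4p/3) = −0.75 ln(1 − 0.142857) = −0.75 ln(0.857143)
  = −0.75 × (-0.154151) = 0.115613 substitutions/site.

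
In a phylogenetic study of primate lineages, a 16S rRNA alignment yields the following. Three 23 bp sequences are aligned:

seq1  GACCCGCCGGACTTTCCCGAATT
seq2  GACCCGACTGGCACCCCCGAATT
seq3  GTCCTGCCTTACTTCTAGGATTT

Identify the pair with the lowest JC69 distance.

seq1 and seq2

seq1–seq2: 6/23 differ, p = 0.261, d = 0.321.
seq1–seq3: 9/23 differ, p = 0.391, d = 0.553.
seq2–seq3: 11/23 differ, p = 0.478, d = 0.761.
The smallest distance is between seq1 and seq2.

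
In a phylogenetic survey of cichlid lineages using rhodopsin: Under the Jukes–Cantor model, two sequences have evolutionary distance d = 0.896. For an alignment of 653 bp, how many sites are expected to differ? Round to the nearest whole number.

Invert JC69: p = (3/4)(1 − e^(−4d/3)) = 0.75 × (1 − e^(-1.194667)) = 0.75 × (1 − 0.302805) = 0.522896.
Expected differing sites = pL ≈ 0.522896 × 653 = 341.451088 ≈ 341.

341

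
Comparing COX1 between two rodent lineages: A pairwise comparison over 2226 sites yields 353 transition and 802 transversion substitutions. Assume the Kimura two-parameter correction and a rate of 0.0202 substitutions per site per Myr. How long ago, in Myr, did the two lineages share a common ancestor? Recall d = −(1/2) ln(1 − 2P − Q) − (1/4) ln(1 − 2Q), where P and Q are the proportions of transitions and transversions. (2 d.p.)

P = 353/2226 ≈ 0.15858 and Q = 802/2226 ≈ 0.360288.
Under the Kimura two-parameter model, d = −½ ln(1 − 2P − Q) − ¼ ln(1 − 2Q).
1 − 2P − Q = 0.322552, giving −½ ln(0.322552) = 0.565745.
1 − 2Q = 0.279424, giving −¼ ln(0.279424) = 0.318756.
d = 0.565745 + 0.318756 = 0.884501.
Under a molecular clock d = 2μt, so t = d/(2μ) = 0.884501 / (2 × 0.0202) = 21.89 Myr.

21.89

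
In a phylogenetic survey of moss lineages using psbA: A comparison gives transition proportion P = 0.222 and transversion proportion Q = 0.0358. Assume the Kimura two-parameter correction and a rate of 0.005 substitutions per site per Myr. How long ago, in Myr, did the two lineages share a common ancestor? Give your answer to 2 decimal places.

Under the Kimura two-parameter model, d = −½ ln(1 − 2P − Q) − ¼ ln(1 − 2Q).
1 − 2P − Q = 0.5202, giving −½ ln(0.5202) = 0.326771.
1 − 2Q = 0.9284, giving −¼ ln(0.9284) = 0.018573.
d = 0.326771 + 0.018573 = 0.345344.
Under a molecular clock d = 2μt, so t = d/(2μ) = 0.345344 / (2 × 0.005) = 34.53 Myr.

34.53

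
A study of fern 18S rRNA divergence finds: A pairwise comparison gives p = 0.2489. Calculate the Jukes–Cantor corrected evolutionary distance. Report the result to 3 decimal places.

0.302

d = −(3/4) ln(1 − 4p/3) = −0.75 ln(1 − 0.331867) = −0.75 ln(0.668133)
  = −0.75 × (-0.403268) = 0.302451 substitutions/site.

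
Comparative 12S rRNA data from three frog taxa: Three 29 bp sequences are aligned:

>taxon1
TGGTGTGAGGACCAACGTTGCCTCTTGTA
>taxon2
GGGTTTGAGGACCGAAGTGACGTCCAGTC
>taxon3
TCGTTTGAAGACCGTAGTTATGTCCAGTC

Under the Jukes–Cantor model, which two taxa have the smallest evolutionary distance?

taxon2 and taxon3

taxon1–taxon2: 10/29 differ, p = 0.345, d = 0.462.
taxon1–taxon3: 12/29 differ, p = 0.414, d = 0.602.
taxon2–taxon3: 6/29 differ, p = 0.207, d = 0.242.
The smallest distance is between taxon2 and taxon3.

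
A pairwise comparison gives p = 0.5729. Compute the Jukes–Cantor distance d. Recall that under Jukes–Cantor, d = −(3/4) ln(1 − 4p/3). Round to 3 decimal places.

1.083

d = −(3/4) ln(1 − 4p/3) = −0.75 ln(1 − 0.763867) = −0.75 ln(0.236133)
  = −0.75 × (-1.443360) = 1.082520 substitutions/site.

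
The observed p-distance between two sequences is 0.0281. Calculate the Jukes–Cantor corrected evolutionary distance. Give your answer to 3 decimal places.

0.029

d = −(3/4) ln(1 − 4p/3) = −0.75 ln(1 − 0.037467) = −0.75 ln(0.962533)
  = −0.75 × (-0.038187) = 0.028640 substitutions/site.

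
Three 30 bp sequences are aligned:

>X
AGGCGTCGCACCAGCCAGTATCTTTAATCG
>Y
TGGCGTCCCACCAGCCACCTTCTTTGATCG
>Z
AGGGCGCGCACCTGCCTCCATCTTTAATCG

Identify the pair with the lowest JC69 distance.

X and Y

X–Y: 6/30 differ, p = 0.200, d = 0.233.
X–Z: 7/30 differ, p = 0.233, d = 0.280.
Y–Z: 9/30 differ, p = 0.300, d = 0.383.
The smallest distance is between X and Y.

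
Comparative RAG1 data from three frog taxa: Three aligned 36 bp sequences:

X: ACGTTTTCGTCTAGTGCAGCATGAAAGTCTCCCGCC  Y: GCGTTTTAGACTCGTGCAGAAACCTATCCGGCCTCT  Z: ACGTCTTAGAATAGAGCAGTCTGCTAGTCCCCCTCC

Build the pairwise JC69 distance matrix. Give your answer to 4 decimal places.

X–Y: 15/36 sites differ → p ≈ 0.416667, d = −0.75 ln(1 − 0.555556) = 0.608198 ≈ 0.6082.
X–Z: 11/36 sites differ → p ≈ 0.305556, d = −0.75 ln(1 − 0.407408) = 0.392437 ≈ 0.3924.
Y–Z: 14/36 sites differ → p ≈ 0.388889, d = −0.75 ln(1 − 0.518519) = 0.548166 ≈ 0.5482.

d(X,Y) = 0.6082, d(X,Z) = 0.3924, d(Y,Z) = 0.5482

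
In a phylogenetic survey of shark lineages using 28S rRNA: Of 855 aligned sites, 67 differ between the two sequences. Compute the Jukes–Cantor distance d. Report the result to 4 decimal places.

p = 67/855 ≈ 0.078363.
d = −(3/4) ln(1 − 4p/3) = −0.75 ln(1 − 0.104484) = −0.75 ln(0.895516)
  = −0.75 × (-0.110355) = 0.082766 substitutions/site.

0.0828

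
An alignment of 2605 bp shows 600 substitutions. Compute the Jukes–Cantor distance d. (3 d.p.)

p = 600/2605 ≈ 0.230326.
d = −(3/4) ln(1 − 4p/3) = −0.75 ln(1 − 0.307101) = −0.75 ln(0.692899)
  = −0.75 × (-0.366871) = 0.275153 substitutions/site.

0.275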